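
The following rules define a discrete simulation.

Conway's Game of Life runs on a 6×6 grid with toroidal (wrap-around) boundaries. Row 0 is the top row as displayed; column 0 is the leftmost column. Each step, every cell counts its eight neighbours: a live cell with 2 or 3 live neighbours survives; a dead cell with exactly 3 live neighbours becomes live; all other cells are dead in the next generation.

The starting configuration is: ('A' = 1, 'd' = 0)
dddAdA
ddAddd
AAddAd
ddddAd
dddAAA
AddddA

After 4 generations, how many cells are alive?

t=0: dddAdA
ddAddd
AAddAd
ddddAd
dddAAA
AddddA
t=1: AdddAA
AAAAAA
dAdAdA
Addddd
AddAdd
AddAdd
t=2: dddddd
dddddd
dddAdd
AAAdAA
AAdddA
AAdAdd
t=3: dddddd
dddddd
AAAAAA
ddAAAd
dddAdd
dAAddA
t=4: dddddd
AAAAAA
AAdddA
Addddd
dAdddd
ddAddd

12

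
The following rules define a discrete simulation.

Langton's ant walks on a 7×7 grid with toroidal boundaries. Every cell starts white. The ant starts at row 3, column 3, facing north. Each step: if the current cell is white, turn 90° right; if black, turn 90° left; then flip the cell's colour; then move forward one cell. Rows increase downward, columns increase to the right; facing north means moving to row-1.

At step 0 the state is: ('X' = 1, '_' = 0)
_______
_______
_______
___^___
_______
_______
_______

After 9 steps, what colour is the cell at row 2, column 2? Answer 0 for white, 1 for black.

1

t=0: _______
_______
_______
___^___
_______
_______
_______
t=1: _______
_______
_______
___X>__
_______
_______
_______
t=2: _______
_______
_______
___XX__
____v__
_______
_______
t=3: _______
_______
_______
___XX__
___<X__
_______
_______
t=4: _______
_______
_______
___^X__
___XX__
_______
_______
t=5: _______
_______
_______
__<_X__
___XX__
_______
_______
t=6: _______
_______
__^____
__X_X__
___XX__
_______
_______
t=7: _______
_______
__X>___
__X_X__
___XX__
_______
_______
t=8: _______
_______
__XX___
__XvX__
___XX__
_______
_______
t=9: _______
_______
__XX___
__<XX__
___XX__
_______
_______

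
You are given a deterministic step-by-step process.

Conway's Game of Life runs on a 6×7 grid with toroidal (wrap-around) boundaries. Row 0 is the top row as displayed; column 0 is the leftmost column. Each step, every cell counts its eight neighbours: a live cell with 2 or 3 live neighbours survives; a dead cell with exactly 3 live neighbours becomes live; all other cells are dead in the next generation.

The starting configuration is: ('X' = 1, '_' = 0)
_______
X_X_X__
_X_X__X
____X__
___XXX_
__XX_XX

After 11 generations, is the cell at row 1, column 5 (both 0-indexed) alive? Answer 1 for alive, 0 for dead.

1

gen 0: _______
X_X_X__
_X_X__X
____X__
___XXX_
__XX_XX
gen 1: _XX_XXX
XXXX___
XXXXXX_
__X____
__X___X
__XX_XX
gen 2: _______
_______
X___X_X
X___XXX
_XX__XX
_______
gen 3: _______
_______
X___X__
___XX__
_X__X__
_______
gen 4: _______
_______
___XX__
___XXX_
___XX__
_______
gen 5: _______
_______
___X_X_
__X__X_
___X_X_
_______
gen 6: _______
_______
____X__
__XX_XX
____X__
_______
gen 7: _______
_______
___XXX_
___X_X_
___XXX_
_______
gen 8: _______
____X__
___X_X_
__X___X
___X_X_
____X__
gen 9: _______
____X__
___XXX_
__XX_XX
___XXX_
____X__
gen 10: _______
___XXX_
__X___X
__X___X
__X___X
___XXX_
gen 11: _______
___XXX_
__X_X_X
XXXX_XX
__X_X_X
___XXX_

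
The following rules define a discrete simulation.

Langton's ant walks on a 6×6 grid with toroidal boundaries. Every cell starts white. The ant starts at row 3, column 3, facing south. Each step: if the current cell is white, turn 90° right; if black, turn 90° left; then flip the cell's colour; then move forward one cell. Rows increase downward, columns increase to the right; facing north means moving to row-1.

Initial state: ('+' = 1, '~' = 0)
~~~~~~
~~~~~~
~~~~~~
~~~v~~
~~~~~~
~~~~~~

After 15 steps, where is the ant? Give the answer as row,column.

2,3

0) ~~~~~~
~~~~~~
~~~~~~
~~~v~~
~~~~~~
~~~~~~
1) ~~~~~~
~~~~~~
~~~~~~
~~<+~~
~~~~~~
~~~~~~
2) ~~~~~~
~~~~~~
~~^~~~
~~++~~
~~~~~~
~~~~~~
3) ~~~~~~
~~~~~~
~~+>~~
~~++~~
~~~~~~
~~~~~~
4) ~~~~~~
~~~~~~
~~++~~
~~+v~~
~~~~~~
~~~~~~
5) ~~~~~~
~~~~~~
~~++~~
~~+~>~
~~~~~~
~~~~~~
6) ~~~~~~
~~~~~~
~~++~~
~~+~+~
~~~~v~
~~~~~~
7) ~~~~~~
~~~~~~
~~++~~
~~+~+~
~~~<+~
~~~~~~
8) ~~~~~~
~~~~~~
~~++~~
~~+^+~
~~~++~
~~~~~~
9) ~~~~~~
~~~~~~
~~++~~
~~++>~
~~~++~
~~~~~~
10) ~~~~~~
~~~~~~
~~++^~
~~++~~
~~~++~
~~~~~~
11) ~~~~~~
~~~~~~
~~+++>
~~++~~
~~~++~
~~~~~~
12) ~~~~~~
~~~~~~
~~++++
~~++~v
~~~++~
~~~~~~
13) ~~~~~~
~~~~~~
~~++++
~~++<+
~~~++~
~~~~~~
14) ~~~~~~
~~~~~~
~~++^+
~~++++
~~~++~
~~~~~~
15) ~~~~~~
~~~~~~
~~+<~+
~~++++
~~~++~
~~~~~~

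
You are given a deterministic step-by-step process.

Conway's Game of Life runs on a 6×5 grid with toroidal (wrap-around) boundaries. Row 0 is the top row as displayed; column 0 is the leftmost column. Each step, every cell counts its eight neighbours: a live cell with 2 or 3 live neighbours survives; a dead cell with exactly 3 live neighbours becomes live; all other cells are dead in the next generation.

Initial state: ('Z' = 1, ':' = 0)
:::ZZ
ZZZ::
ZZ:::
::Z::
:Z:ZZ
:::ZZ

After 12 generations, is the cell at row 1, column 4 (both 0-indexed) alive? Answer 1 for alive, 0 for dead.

[0] :::ZZ
ZZZ::
ZZ:::
::Z::
:Z:ZZ
:::ZZ
[1] :Z:::
::ZZ:
Z::::
::ZZZ
Z:::Z
:::::
[2] ::Z::
:ZZ::
:Z:::
:Z:Z:
Z:::Z
Z::::
[3] ::Z::
:ZZ::
ZZ:::
:ZZ:Z
ZZ::Z
ZZ::Z
[4] ::ZZ:
Z:Z::
:::Z:
::ZZZ
:::::
::ZZZ
[5] :::::
:ZZ:Z
:Z:::
::ZZZ
:::::
::Z:Z
[6] ZZZ::
ZZZ::
:Z::Z
::ZZ:
::Z:Z
:::::
[7] Z:Z::
:::ZZ
::::Z
ZZZ:Z
::Z::
Z:ZZ:
[8] Z:Z::
Z::ZZ
:ZZ::
ZZZ:Z
:::::
::ZZZ
[9] Z:Z::
Z::ZZ
:::::
Z:ZZ:
:::::
:ZZZZ
[10] :::::
ZZ:ZZ
ZZZ::
:::::
Z::::
ZZZZZ
[11] :::::
:::ZZ
::ZZ:
Z::::
Z:ZZ:
ZZZZZ
[12] :Z:::
::ZZZ
::ZZ:
:::::
:::::
Z::::

1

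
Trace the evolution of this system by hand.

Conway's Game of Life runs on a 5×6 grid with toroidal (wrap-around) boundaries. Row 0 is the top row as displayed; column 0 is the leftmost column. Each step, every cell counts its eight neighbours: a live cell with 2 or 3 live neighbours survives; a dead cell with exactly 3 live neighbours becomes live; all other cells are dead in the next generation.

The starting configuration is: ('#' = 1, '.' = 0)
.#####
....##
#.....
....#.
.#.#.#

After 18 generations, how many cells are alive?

14

[0] .#####
....##
#.....
....#.
.#.#.#
[1] .#....
.##...
....#.
#...##
.#...#
[2] .#....
.##...
##.##.
#...#.
.#..##
[3] .#....
...#..
#..##.
..#...
.#..##
[4] #.#.#.
..###.
..###.
###...
###...
[5] #...#.
......
....##
#....#
......
[6] ......
....#.
#...##
#...##
#.....
[7] ......
....#.
#..#..
.#..#.
#.....
[8] ......
......
...###
##...#
......
[9] ......
....#.
....##
#....#
#.....
[10] ......
....##
#...#.
#...#.
#....#
[11] #...#.
....##
#..##.
##..#.
#....#
[12] #...#.
#.....
##.#..
.#.##.
....#.
[13] ......
#.....
##.###
##.###
....#.
[14] ......
##..#.
...#..
.#....
#..##.
[15] ##.##.
......
###...
..###.
......
[16] ......
...#.#
.##...
..##..
.#...#
[17] #...#.
..#...
.#..#.
#..#..
..#...
[18] .#.#..
.#.#.#
.###..
.###..
.#.#.#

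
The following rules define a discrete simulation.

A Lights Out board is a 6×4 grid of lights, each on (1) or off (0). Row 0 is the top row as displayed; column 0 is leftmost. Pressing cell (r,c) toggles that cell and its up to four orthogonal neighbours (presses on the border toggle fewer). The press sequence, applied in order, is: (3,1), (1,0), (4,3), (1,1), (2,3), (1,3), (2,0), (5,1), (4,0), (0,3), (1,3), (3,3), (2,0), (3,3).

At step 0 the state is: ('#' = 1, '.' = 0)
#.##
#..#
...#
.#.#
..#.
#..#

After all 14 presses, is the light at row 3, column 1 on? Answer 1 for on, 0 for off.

[0] #.##
#..#
...#
.#.#
..#.
#..#
[1] #.##
#..#
.#.#
#.##
.##.
#..#
[2] ..##
.#.#
##.#
#.##
.##.
#..#
[3] ..##
.#.#
##.#
#.#.
.#.#
#...
[4] .###
#.##
#..#
#.#.
.#.#
#...
[5] .###
#.#.
#.#.
#.##
.#.#
#...
[6] .##.
#..#
#.##
#.##
.#.#
#...
[7] .##.
...#
.###
..##
.#.#
#...
[8] .##.
...#
.###
..##
...#
.##.
[9] .##.
...#
.###
#.##
##.#
###.
[10] .#.#
....
.###
#.##
##.#
###.
[11] .#..
..##
.##.
#.##
##.#
###.
[12] .#..
..##
.###
#...
##..
###.
[13] .#..
#.##
#.##
....
##..
###.
[14] .#..
#.##
#.#.
..##
##.#
###.

0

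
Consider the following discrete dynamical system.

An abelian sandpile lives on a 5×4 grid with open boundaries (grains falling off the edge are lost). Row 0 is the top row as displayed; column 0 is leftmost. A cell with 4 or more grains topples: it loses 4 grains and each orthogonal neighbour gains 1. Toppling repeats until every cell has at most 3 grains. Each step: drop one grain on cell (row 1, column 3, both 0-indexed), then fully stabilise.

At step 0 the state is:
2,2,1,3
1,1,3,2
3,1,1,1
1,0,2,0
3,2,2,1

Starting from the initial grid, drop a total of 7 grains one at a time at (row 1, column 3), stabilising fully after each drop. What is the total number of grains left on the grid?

t=0: 2,2,1,3
1,1,3,2
3,1,1,1
1,0,2,0
3,2,2,1
t=1: 2,2,1,3
1,1,3,3
3,1,1,1
1,0,2,0
3,2,2,1
t=2: 2,2,3,0
1,2,0,2
3,1,2,2
1,0,2,0
3,2,2,1
t=3: 2,2,3,0
1,2,0,3
3,1,2,2
1,0,2,0
3,2,2,1
t=4: 2,2,3,1
1,2,1,0
3,1,2,3
1,0,2,0
3,2,2,1
t=5: 2,2,3,1
1,2,1,1
3,1,2,3
1,0,2,0
3,2,2,1
t=6: 2,2,3,1
1,2,1,2
3,1,2,3
1,0,2,0
3,2,2,1
t=7: 2,2,3,1
1,2,1,3
3,1,2,3
1,0,2,0
3,2,2,1

35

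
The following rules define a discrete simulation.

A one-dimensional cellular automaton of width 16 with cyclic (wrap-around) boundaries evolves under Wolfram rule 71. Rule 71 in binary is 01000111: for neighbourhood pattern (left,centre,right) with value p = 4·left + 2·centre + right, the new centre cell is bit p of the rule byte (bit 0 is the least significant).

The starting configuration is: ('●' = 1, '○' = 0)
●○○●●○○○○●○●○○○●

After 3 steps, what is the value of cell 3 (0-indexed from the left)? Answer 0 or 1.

0

gen 0: ●○○●●○○○○●○●○○○●
gen 1: ●○●○●○●●●●○●○●●○
gen 2: ●○●○●○○○○●○●○○●○
gen 3: ●○●○●○●●●●○●○●●○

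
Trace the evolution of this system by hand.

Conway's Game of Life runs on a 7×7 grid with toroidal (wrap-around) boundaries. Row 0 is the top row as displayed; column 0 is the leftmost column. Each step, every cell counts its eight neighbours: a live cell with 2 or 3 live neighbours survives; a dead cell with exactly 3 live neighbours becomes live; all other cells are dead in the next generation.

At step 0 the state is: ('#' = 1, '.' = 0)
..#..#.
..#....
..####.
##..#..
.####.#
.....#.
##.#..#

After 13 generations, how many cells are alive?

14

k=0  ..#..#.
..#....
..####.
##..#..
.####.#
.....#.
##.#..#
k=1  #.##..#
.##..#.
..#.##.
#.....#
.####.#
.....#.
###.###
k=2  .......
#....#.
#.####.
#.....#
.####.#
.......
..#.#..
k=3  .......
.#.#.#.
#..###.
.......
.###.##
.#..##.
.......
k=4  .......
..##.##
..##.##
##.....
####.##
##.####
.......
k=5  .......
..##.##
...#.#.
.......
...#...
...#...
#...###
k=6  #..#...
..##.##
..##.##
....#..
.......
...#.##
....###
k=7  #.##...
##...#.
..#...#
...###.
....##.
......#
#..#...
k=8  #.###..
#..#...
####..#
...#..#
...#..#
....###
####..#
k=9  ....#..
.......
.#.##.#
.#.####
#..#..#
.#..#..
.......
k=10  .......
...###.
...#..#
.#.....
.#.#..#
#......
.......
k=11  ....#..
...###.
..##.#.
.......
.##....
#......
.......
k=12  ...###.
..#..#.
..##.#.
.#.#...
.#.....
.#.....
.......
k=13  ...###.
..#..##
.#.#...
.#.##..
##.....
.......
....#..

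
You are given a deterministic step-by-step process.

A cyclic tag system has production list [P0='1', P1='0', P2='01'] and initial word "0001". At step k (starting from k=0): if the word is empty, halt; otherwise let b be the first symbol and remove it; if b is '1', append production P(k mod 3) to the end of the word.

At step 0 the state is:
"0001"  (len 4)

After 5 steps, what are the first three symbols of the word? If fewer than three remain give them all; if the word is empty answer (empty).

0

step 0: "0001"  (len 4)
step 1: "001"  (len 3)
step 2: "01"  (len 2)
step 3: "1"  (len 1)
step 4: "1"  (len 1)
step 5: "0"  (len 1)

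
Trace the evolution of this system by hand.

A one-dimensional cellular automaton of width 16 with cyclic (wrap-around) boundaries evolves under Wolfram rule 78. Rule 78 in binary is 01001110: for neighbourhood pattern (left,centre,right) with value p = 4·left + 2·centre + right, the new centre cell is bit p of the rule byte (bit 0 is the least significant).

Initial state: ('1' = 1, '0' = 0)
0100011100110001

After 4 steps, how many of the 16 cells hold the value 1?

8

k=0  0100011100110001
k=1  0100110101110011
k=2  0101110101010111
k=3  0101010101010101
k=4  0101010101010101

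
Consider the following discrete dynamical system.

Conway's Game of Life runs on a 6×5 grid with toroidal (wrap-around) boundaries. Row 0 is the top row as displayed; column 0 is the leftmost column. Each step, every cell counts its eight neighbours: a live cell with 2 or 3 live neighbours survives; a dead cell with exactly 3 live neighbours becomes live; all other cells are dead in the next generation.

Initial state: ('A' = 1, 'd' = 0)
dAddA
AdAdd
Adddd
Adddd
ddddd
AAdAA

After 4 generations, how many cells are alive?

2

t=0: dAddA
AdAdd
Adddd
Adddd
ddddd
AAdAA
t=1: ddddd
AdddA
AdddA
ddddd
dAddd
dAAAA
t=2: dAAdd
AdddA
AdddA
Adddd
AAdAd
AAAAd
t=3: ddddd
dddAA
dAddd
ddddd
dddAd
dddAd
t=4: dddAA
ddddd
ddddd
ddddd
ddddd
ddddd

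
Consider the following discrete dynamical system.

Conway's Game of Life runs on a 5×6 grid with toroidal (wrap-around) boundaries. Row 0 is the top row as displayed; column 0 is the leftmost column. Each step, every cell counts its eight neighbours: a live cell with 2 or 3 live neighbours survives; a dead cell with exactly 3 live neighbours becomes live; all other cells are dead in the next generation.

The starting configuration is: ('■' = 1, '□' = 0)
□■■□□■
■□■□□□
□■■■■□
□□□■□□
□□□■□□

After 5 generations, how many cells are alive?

15

[0] □■■□□■
■□■□□□
□■■■■□
□□□■□□
□□□■□□
[1] ■■■■□□
■□□□■■
□■□□■□
□□□□□□
□□□■■□
[2] ■■■□□□
□□□□■□
■□□□■□
□□□■■□
□■□■■□
[3] ■■■□■■
■□□■□□
□□□□■□
□□■□□□
■■□□■■
[4] □□■□□□
■□■■□□
□□□■□□
■■□■■□
□□□□■□
[5] □■■□□□
□■■■□□
■□□□□■
□□■■■■
□■■□■■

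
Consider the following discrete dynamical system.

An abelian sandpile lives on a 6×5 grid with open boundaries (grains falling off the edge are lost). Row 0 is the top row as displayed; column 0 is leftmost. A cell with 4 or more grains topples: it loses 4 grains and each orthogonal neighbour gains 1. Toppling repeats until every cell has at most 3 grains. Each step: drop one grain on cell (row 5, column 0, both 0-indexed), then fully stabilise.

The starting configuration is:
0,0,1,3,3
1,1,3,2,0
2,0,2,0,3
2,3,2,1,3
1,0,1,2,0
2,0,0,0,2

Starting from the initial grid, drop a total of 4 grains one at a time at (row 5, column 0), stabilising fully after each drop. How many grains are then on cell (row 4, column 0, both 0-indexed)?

2

step 0: 0,0,1,3,3
1,1,3,2,0
2,0,2,0,3
2,3,2,1,3
1,0,1,2,0
2,0,0,0,2
step 1: 0,0,1,3,3
1,1,3,2,0
2,0,2,0,3
2,3,2,1,3
1,0,1,2,0
3,0,0,0,2
step 2: 0,0,1,3,3
1,1,3,2,0
2,0,2,0,3
2,3,2,1,3
2,0,1,2,0
0,1,0,0,2
step 3: 0,0,1,3,3
1,1,3,2,0
2,0,2,0,3
2,3,2,1,3
2,0,1,2,0
1,1,0,0,2
step 4: 0,0,1,3,3
1,1,3,2,0
2,0,2,0,3
2,3,2,1,3
2,0,1,2,0
2,1,0,0,2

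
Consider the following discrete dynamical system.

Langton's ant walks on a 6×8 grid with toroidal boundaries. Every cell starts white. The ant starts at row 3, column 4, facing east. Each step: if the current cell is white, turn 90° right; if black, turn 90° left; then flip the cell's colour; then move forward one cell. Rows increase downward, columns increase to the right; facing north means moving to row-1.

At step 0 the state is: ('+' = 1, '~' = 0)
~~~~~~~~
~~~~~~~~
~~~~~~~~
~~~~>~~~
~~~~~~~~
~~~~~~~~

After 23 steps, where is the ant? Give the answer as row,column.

1,3

gen 0: ~~~~~~~~
~~~~~~~~
~~~~~~~~
~~~~>~~~
~~~~~~~~
~~~~~~~~
gen 1: ~~~~~~~~
~~~~~~~~
~~~~~~~~
~~~~+~~~
~~~~v~~~
~~~~~~~~
gen 2: ~~~~~~~~
~~~~~~~~
~~~~~~~~
~~~~+~~~
~~~<+~~~
~~~~~~~~
gen 3: ~~~~~~~~
~~~~~~~~
~~~~~~~~
~~~^+~~~
~~~++~~~
~~~~~~~~
gen 4: ~~~~~~~~
~~~~~~~~
~~~~~~~~
~~~+>~~~
~~~++~~~
~~~~~~~~
gen 5: ~~~~~~~~
~~~~~~~~
~~~~^~~~
~~~+~~~~
~~~++~~~
~~~~~~~~
gen 6: ~~~~~~~~
~~~~~~~~
~~~~+>~~
~~~+~~~~
~~~++~~~
~~~~~~~~
gen 7: ~~~~~~~~
~~~~~~~~
~~~~++~~
~~~+~v~~
~~~++~~~
~~~~~~~~
gen 8: ~~~~~~~~
~~~~~~~~
~~~~++~~
~~~+<+~~
~~~++~~~
~~~~~~~~
gen 9: ~~~~~~~~
~~~~~~~~
~~~~^+~~
~~~+++~~
~~~++~~~
~~~~~~~~
gen 10: ~~~~~~~~
~~~~~~~~
~~~<~+~~
~~~+++~~
~~~++~~~
~~~~~~~~
gen 11: ~~~~~~~~
~~~^~~~~
~~~+~+~~
~~~+++~~
~~~++~~~
~~~~~~~~
gen 12: ~~~~~~~~
~~~+>~~~
~~~+~+~~
~~~+++~~
~~~++~~~
~~~~~~~~
gen 13: ~~~~~~~~
~~~++~~~
~~~+v+~~
~~~+++~~
~~~++~~~
~~~~~~~~
gen 14: ~~~~~~~~
~~~++~~~
~~~<++~~
~~~+++~~
~~~++~~~
~~~~~~~~
gen 15: ~~~~~~~~
~~~++~~~
~~~~++~~
~~~v++~~
~~~++~~~
~~~~~~~~
gen 16: ~~~~~~~~
~~~++~~~
~~~~++~~
~~~~>+~~
~~~++~~~
~~~~~~~~
gen 17: ~~~~~~~~
~~~++~~~
~~~~^+~~
~~~~~+~~
~~~++~~~
~~~~~~~~
gen 18: ~~~~~~~~
~~~++~~~
~~~<~+~~
~~~~~+~~
~~~++~~~
~~~~~~~~
gen 19: ~~~~~~~~
~~~^+~~~
~~~+~+~~
~~~~~+~~
~~~++~~~
~~~~~~~~
gen 20: ~~~~~~~~
~~<~+~~~
~~~+~+~~
~~~~~+~~
~~~++~~~
~~~~~~~~
gen 21: ~~^~~~~~
~~+~+~~~
~~~+~+~~
~~~~~+~~
~~~++~~~
~~~~~~~~
gen 22: ~~+>~~~~
~~+~+~~~
~~~+~+~~
~~~~~+~~
~~~++~~~
~~~~~~~~
gen 23: ~~++~~~~
~~+v+~~~
~~~+~+~~
~~~~~+~~
~~~++~~~
~~~~~~~~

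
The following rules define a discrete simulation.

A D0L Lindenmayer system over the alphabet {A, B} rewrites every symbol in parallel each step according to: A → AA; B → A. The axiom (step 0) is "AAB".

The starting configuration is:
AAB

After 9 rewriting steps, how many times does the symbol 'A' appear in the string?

k=0  AAB
k=1  AAAAA
k=2  AAAAAAAAAA
k=3  AAAAAAAAAAAAAAAAAAAA
k=4  AAAAAAAAAAAAAAAAAAAAAAAAAAAAAAAAAAAAAAAA
k=5  AAAAAAAAAAAAAAAAAAAAAAAAAAAAAAAAAAAAAAAAAAAAAAAAAAAAAAAAAAAAAAAAAAAAAAAAAAAAAAAA
k=6  AAAAAAAAAAAAAAAAAAAAAAAAAAAAAAAAAAAAAAAAAAAAAAAAAAAAAAAAAA…AAAAAAAAAAAAAAAAAAAAAAAAAAAAAAAAAAAAAAAAAAAAAAAAAAAAAAAAAA  (len 160)
k=7  AAAAAAAAAAAAAAAAAAAAAAAAAAAAAAAAAAAAAAAAAAAAAAAAAAAAAAAAAA…AAAAAAAAAAAAAAAAAAAAAAAAAAAAAAAAAAAAAAAAAAAAAAAAAAAAAAAAAA  (len 320)
k=8  AAAAAAAAAAAAAAAAAAAAAAAAAAAAAAAAAAAAAAAAAAAAAAAAAAAAAAAAAA…AAAAAAAAAAAAAAAAAAAAAAAAAAAAAAAAAAAAAAAAAAAAAAAAAAAAAAAAAA  (len 640)
k=9  AAAAAAAAAAAAAAAAAAAAAAAAAAAAAAAAAAAAAAAAAAAAAAAAAAAAAAAAAA…AAAAAAAAAAAAAAAAAAAAAAAAAAAAAAAAAAAAAAAAAAAAAAAAAAAAAAAAAA  (len 1280)

1280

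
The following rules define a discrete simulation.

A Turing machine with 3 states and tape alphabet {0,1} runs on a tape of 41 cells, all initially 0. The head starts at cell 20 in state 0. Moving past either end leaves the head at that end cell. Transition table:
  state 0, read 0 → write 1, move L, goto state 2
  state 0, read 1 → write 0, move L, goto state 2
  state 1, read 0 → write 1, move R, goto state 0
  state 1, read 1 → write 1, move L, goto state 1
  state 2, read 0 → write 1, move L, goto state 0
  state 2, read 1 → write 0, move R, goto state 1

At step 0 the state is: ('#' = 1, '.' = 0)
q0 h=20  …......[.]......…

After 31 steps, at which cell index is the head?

2

0) q0 h=20  …......[.]......…
1) q2 h=19  …......[.]#.....…
2) q0 h=18  …......[.]##....…
3) q2 h=17  …......[.]###...…
4) q0 h=16  …......[.]####..…
5) q2 h=15  …......[.]#####.…
6) q0 h=14  …......[.]######…
7) q2 h=13  …......[.]######…
8) q0 h=12  …......[.]######…
9) q2 h=11  …......[.]######…
10) q0 h=10  …......[.]######…
11) q2 h= 9  …......[.]######…
12) q0 h= 8  …......[.]######…
13) q2 h= 7  …......[.]######…
14) q0 h= 6  |......[.]######…
15) q2 h= 5  |.....[.]######…
16) q0 h= 4  |....[.]######…
17) q2 h= 3  |...[.]######…
18) q0 h= 2  |..[.]######…
19) q2 h= 1  |.[.]######…
20) q0 h= 0  |[.]######…
21) q2 h= 0  |[#]######…
22) q1 h= 1  |.[#]######…
23) q1 h= 0  |[.]######…
24) q0 h= 1  |#[#]######…
25) q2 h= 0  |[#].#####…
26) q1 h= 1  |.[.]######…
27) q0 h= 2  |.#[#]######…
28) q2 h= 1  |.[#].#####…
29) q1 h= 2  |..[.]######…
30) q0 h= 3  |..#[#]######…
31) q2 h= 2  |..[#].#####…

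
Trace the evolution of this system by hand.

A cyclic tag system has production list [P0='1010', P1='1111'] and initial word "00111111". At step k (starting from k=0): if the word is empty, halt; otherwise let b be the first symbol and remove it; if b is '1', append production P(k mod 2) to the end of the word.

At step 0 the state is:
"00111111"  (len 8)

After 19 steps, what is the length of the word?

k=0  "00111111"  (len 8)
k=1  "0111111"  (len 7)
k=2  "111111"  (len 6)
k=3  "111111010"  (len 9)
k=4  "111110101111"  (len 12)
k=5  "111101011111010"  (len 15)
k=6  "111010111110101111"  (len 18)
k=7  "110101111101011111010"  (len 21)
k=8  "101011111010111110101111"  (len 24)
k=9  "010111110101111101011111010"  (len 27)
k=10  "10111110101111101011111010"  (len 26)
k=11  "01111101011111010111110101010"  (len 29)
k=12  "1111101011111010111110101010"  (len 28)
k=13  "1111010111110101111101010101010"  (len 31)
k=14  "1110101111101011111010101010101111"  (len 34)
k=15  "1101011111010111110101010101011111010"  (len 37)
k=16  "1010111110101111101010101010111110101111"  (len 40)
k=17  "0101111101011111010101010101111101011111010"  (len 43)
k=18  "101111101011111010101010101111101011111010"  (len 42)
k=19  "011111010111110101010101011111010111110101010"  (len 45)

45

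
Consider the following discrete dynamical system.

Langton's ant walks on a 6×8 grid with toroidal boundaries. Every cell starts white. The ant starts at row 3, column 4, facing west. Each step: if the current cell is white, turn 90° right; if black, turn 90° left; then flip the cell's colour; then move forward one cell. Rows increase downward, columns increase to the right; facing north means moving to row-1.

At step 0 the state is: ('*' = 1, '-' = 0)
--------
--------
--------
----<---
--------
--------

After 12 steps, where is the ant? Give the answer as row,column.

5,4

gen 0: --------
--------
--------
----<---
--------
--------
gen 1: --------
--------
----^---
----*---
--------
--------
gen 2: --------
--------
----*>--
----*---
--------
--------
gen 3: --------
--------
----**--
----*v--
--------
--------
gen 4: --------
--------
----**--
----<*--
--------
--------
gen 5: --------
--------
----**--
-----*--
----v---
--------
gen 6: --------
--------
----**--
-----*--
---<*---
--------
gen 7: --------
--------
----**--
---^-*--
---**---
--------
gen 8: --------
--------
----**--
---*>*--
---**---
--------
gen 9: --------
--------
----**--
---***--
---*v---
--------
gen 10: --------
--------
----**--
---***--
---*->--
--------
gen 11: --------
--------
----**--
---***--
---*-*--
-----v--
gen 12: --------
--------
----**--
---***--
---*-*--
----<*--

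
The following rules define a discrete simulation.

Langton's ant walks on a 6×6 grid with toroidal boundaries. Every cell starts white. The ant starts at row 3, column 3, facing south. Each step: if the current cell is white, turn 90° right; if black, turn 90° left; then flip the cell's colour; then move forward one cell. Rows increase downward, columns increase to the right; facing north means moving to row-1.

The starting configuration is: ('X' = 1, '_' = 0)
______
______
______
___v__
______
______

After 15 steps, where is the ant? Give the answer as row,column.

2,3

gen 0: ______
______
______
___v__
______
______
gen 1: ______
______
______
__<X__
______
______
gen 2: ______
______
__^___
__XX__
______
______
gen 3: ______
______
__X>__
__XX__
______
______
gen 4: ______
______
__XX__
__Xv__
______
______
gen 5: ______
______
__XX__
__X_>_
______
______
gen 6: ______
______
__XX__
__X_X_
____v_
______
gen 7: ______
______
__XX__
__X_X_
___<X_
______
gen 8: ______
______
__XX__
__X^X_
___XX_
______
gen 9: ______
______
__XX__
__XX>_
___XX_
______
gen 10: ______
______
__XX^_
__XX__
___XX_
______
gen 11: ______
______
__XXX>
__XX__
___XX_
______
gen 12: ______
______
__XXXX
__XX_v
___XX_
______
gen 13: ______
______
__XXXX
__XX<X
___XX_
______
gen 14: ______
______
__XX^X
__XXXX
___XX_
______
gen 15: ______
______
__X<_X
__XXXX
___XX_
______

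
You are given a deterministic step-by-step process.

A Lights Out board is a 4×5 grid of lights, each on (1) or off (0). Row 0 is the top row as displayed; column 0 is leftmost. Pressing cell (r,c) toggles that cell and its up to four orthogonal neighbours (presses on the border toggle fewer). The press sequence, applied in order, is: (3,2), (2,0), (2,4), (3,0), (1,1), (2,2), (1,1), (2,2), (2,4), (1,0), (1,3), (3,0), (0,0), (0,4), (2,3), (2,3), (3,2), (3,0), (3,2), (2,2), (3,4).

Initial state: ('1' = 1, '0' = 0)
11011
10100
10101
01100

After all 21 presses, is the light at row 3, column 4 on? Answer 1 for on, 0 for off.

k=0  11011
10100
10101
01100
k=1  11011
10100
10001
00010
k=2  11011
00100
01001
10010
k=3  11011
00101
01010
10011
k=4  11011
00101
11010
01011
k=5  10011
11001
10010
01011
k=6  10011
11101
11100
01111
k=7  11011
00001
10100
01111
k=8  11011
00101
11010
01011
k=9  11011
00100
11001
01010
k=10  01011
11100
01001
01010
k=11  01001
11011
01011
01010
k=12  01001
11011
11011
10010
k=13  10001
01011
11011
10010
k=14  10010
01010
11011
10010
k=15  10010
01000
11100
10000
k=16  10010
01010
11011
10010
k=17  10010
01010
11111
11100
k=18  10010
01010
01111
00100
k=19  10010
01010
01011
01010
k=20  10010
01110
00101
01110
k=21  10010
01110
00100
01101

1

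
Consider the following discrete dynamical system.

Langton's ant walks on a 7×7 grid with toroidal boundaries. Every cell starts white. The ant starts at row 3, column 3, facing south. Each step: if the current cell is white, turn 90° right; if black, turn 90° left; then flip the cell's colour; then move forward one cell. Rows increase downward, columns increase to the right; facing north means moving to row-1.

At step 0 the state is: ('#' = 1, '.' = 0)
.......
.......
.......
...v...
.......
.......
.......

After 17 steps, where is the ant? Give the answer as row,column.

3,4

[0] .......
.......
.......
...v...
.......
.......
.......
[1] .......
.......
.......
..<#...
.......
.......
.......
[2] .......
.......
..^....
..##...
.......
.......
.......
[3] .......
.......
..#>...
..##...
.......
.......
.......
[4] .......
.......
..##...
..#v...
.......
.......
.......
[5] .......
.......
..##...
..#.>..
.......
.......
.......
[6] .......
.......
..##...
..#.#..
....v..
.......
.......
[7] .......
.......
..##...
..#.#..
...<#..
.......
.......
[8] .......
.......
..##...
..#^#..
...##..
.......
.......
[9] .......
.......
..##...
..##>..
...##..
.......
.......
[10] .......
.......
..##^..
..##...
...##..
.......
.......
[11] .......
.......
..###>.
..##...
...##..
.......
.......
[12] .......
.......
..####.
..##.v.
...##..
.......
.......
[13] .......
.......
..####.
..##<#.
...##..
.......
.......
[14] .......
.......
..##^#.
..####.
...##..
.......
.......
[15] .......
.......
..#<.#.
..####.
...##..
.......
.......
[16] .......
.......
..#..#.
..#v##.
...##..
.......
.......
[17] .......
.......
..#..#.
..#.>#.
...##..
.......
.......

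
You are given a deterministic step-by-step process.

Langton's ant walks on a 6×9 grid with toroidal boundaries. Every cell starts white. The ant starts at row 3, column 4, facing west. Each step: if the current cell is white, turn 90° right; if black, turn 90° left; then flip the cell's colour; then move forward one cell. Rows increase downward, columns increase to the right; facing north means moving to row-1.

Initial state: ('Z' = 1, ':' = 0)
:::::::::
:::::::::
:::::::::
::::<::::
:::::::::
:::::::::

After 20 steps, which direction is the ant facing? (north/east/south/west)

step 0: :::::::::
:::::::::
:::::::::
::::<::::
:::::::::
:::::::::
step 1: :::::::::
:::::::::
::::^::::
::::Z::::
:::::::::
:::::::::
step 2: :::::::::
:::::::::
::::Z>:::
::::Z::::
:::::::::
:::::::::
step 3: :::::::::
:::::::::
::::ZZ:::
::::Zv:::
:::::::::
:::::::::
step 4: :::::::::
:::::::::
::::ZZ:::
::::<Z:::
:::::::::
:::::::::
step 5: :::::::::
:::::::::
::::ZZ:::
:::::Z:::
::::v::::
:::::::::
step 6: :::::::::
:::::::::
::::ZZ:::
:::::Z:::
:::<Z::::
:::::::::
step 7: :::::::::
:::::::::
::::ZZ:::
:::^:Z:::
:::ZZ::::
:::::::::
step 8: :::::::::
:::::::::
::::ZZ:::
:::Z>Z:::
:::ZZ::::
:::::::::
step 9: :::::::::
:::::::::
::::ZZ:::
:::ZZZ:::
:::Zv::::
:::::::::
step 10: :::::::::
:::::::::
::::ZZ:::
:::ZZZ:::
:::Z:>:::
:::::::::
step 11: :::::::::
:::::::::
::::ZZ:::
:::ZZZ:::
:::Z:Z:::
:::::v:::
step 12: :::::::::
:::::::::
::::ZZ:::
:::ZZZ:::
:::Z:Z:::
::::<Z:::
step 13: :::::::::
:::::::::
::::ZZ:::
:::ZZZ:::
:::Z^Z:::
::::ZZ:::
step 14: :::::::::
:::::::::
::::ZZ:::
:::ZZZ:::
:::ZZ>:::
::::ZZ:::
step 15: :::::::::
:::::::::
::::ZZ:::
:::ZZ^:::
:::ZZ::::
::::ZZ:::
step 16: :::::::::
:::::::::
::::ZZ:::
:::Z<::::
:::ZZ::::
::::ZZ:::
step 17: :::::::::
:::::::::
::::ZZ:::
:::Z:::::
:::Zv::::
::::ZZ:::
step 18: :::::::::
:::::::::
::::ZZ:::
:::Z:::::
:::Z:>:::
::::ZZ:::
step 19: :::::::::
:::::::::
::::ZZ:::
:::Z:::::
:::Z:Z:::
::::Zv:::
step 20: :::::::::
:::::::::
::::ZZ:::
:::Z:::::
:::Z:Z:::
::::Z:>::

east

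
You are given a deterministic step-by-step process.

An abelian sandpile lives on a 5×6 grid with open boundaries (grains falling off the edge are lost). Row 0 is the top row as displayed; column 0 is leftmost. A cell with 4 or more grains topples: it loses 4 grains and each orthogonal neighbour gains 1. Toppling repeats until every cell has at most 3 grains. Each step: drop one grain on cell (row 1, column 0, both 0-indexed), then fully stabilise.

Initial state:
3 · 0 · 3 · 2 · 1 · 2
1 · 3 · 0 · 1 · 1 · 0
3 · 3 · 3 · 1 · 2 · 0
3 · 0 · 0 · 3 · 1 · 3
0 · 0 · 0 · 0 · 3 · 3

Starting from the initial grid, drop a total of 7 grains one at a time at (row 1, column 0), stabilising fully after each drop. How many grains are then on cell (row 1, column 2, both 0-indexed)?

2

gen 0: 3 · 0 · 3 · 2 · 1 · 2
1 · 3 · 0 · 1 · 1 · 0
3 · 3 · 3 · 1 · 2 · 0
3 · 0 · 0 · 3 · 1 · 3
0 · 0 · 0 · 0 · 3 · 3
gen 1: 3 · 0 · 3 · 2 · 1 · 2
2 · 3 · 0 · 1 · 1 · 0
3 · 3 · 3 · 1 · 2 · 0
3 · 0 · 0 · 3 · 1 · 3
0 · 0 · 0 · 0 · 3 · 3
gen 2: 3 · 0 · 3 · 2 · 1 · 2
3 · 3 · 0 · 1 · 1 · 0
3 · 3 · 3 · 1 · 2 · 0
3 · 0 · 0 · 3 · 1 · 3
0 · 0 · 0 · 0 · 3 · 3
gen 3: 0 · 2 · 3 · 2 · 1 · 2
3 · 1 · 2 · 1 · 1 · 0
2 · 2 · 0 · 2 · 2 · 0
0 · 2 · 1 · 3 · 1 · 3
1 · 0 · 0 · 0 · 3 · 3
gen 4: 1 · 2 · 3 · 2 · 1 · 2
0 · 2 · 2 · 1 · 1 · 0
3 · 2 · 0 · 2 · 2 · 0
0 · 2 · 1 · 3 · 1 · 3
1 · 0 · 0 · 0 · 3 · 3
gen 5: 1 · 2 · 3 · 2 · 1 · 2
1 · 2 · 2 · 1 · 1 · 0
3 · 2 · 0 · 2 · 2 · 0
0 · 2 · 1 · 3 · 1 · 3
1 · 0 · 0 · 0 · 3 · 3
gen 6: 1 · 2 · 3 · 2 · 1 · 2
2 · 2 · 2 · 1 · 1 · 0
3 · 2 · 0 · 2 · 2 · 0
0 · 2 · 1 · 3 · 1 · 3
1 · 0 · 0 · 0 · 3 · 3
gen 7: 1 · 2 · 3 · 2 · 1 · 2
3 · 2 · 2 · 1 · 1 · 0
3 · 2 · 0 · 2 · 2 · 0
0 · 2 · 1 · 3 · 1 · 3
1 · 0 · 0 · 0 · 3 · 3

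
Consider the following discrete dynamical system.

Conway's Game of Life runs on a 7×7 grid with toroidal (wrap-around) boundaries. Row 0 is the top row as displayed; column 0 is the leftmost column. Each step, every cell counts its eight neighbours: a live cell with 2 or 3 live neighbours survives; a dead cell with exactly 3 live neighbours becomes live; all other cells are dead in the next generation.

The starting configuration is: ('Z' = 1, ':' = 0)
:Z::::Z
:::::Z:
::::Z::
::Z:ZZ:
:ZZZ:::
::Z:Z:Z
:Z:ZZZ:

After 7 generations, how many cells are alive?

0) :Z::::Z
:::::Z:
::::Z::
::Z:ZZ:
:ZZZ:::
::Z:Z:Z
:Z:ZZZ:
1) Z:Z:::Z
:::::Z:
:::ZZ::
:ZZ:ZZ:
:Z:::::
Z::::::
:Z:ZZ:Z
2) ZZZZZ:Z
:::ZZZZ
::ZZ:::
:ZZ:ZZ:
ZZZ::::
ZZZ::::
:ZZZ:ZZ
3) :::::::
::::::Z
:Z::::Z
Z:::Z::
::::::Z
:::::::
:::::Z:
4) :::::::
Z::::::
:::::ZZ
Z::::ZZ
:::::::
:::::::
:::::::
5) :::::::
::::::Z
:::::Z:
Z::::Z:
::::::Z
:::::::
:::::::
6) :::::::
:::::::
:::::Z:
:::::Z:
::::::Z
:::::::
:::::::
7) :::::::
:::::::
:::::::
:::::ZZ
:::::::
:::::::
:::::::

2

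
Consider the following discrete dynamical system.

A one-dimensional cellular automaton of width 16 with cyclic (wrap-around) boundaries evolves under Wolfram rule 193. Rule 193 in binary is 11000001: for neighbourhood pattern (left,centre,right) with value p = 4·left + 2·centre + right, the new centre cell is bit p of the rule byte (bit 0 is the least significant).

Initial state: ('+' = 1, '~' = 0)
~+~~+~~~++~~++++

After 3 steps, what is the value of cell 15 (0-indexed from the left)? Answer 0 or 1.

1

k=0  ~+~~+~~~++~~++++
k=1  ~~~~~~+~~+~~~+++
k=2  ~++++~~~~~~+~~++
k=3  ~~+++~++++~~~~~+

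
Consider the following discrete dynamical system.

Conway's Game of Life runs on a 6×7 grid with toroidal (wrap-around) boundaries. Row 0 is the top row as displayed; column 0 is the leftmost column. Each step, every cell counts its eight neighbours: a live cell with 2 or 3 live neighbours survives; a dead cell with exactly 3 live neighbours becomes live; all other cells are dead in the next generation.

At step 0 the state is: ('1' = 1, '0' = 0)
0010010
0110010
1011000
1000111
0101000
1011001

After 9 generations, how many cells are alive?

gen 0: 0010010
0110010
1011000
1000111
0101000
1011001
gen 1: 1000110
0000101
1011000
1000111
0101000
1001101
gen 2: 1000000
1100101
1101000
1000111
0111000
1111001
gen 3: 0001010
0010001
0011000
0000111
0000000
0001001
gen 4: 0011111
0010100
0011101
0001110
0000101
0000100
gen 5: 0010000
0100001
0010000
0010001
0000000
0000001
gen 6: 1000000
0110000
1110000
0000000
0000000
0000000
gen 7: 0100000
0010000
1010000
0100000
0000000
0000000
gen 8: 0000000
0010000
0010000
0100000
0000000
0000000
gen 9: 0000000
0000000
0110000
0000000
0000000
0000000

2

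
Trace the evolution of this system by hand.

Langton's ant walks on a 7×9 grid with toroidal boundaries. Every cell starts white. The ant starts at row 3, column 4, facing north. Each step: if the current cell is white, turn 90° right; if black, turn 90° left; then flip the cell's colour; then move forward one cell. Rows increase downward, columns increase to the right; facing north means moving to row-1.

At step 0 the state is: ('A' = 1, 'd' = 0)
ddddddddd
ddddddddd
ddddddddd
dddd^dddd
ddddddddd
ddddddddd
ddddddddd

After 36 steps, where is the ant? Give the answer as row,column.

0,4

0) ddddddddd
ddddddddd
ddddddddd
dddd^dddd
ddddddddd
ddddddddd
ddddddddd
1) ddddddddd
ddddddddd
ddddddddd
ddddA>ddd
ddddddddd
ddddddddd
ddddddddd
2) ddddddddd
ddddddddd
ddddddddd
ddddAAddd
dddddvddd
ddddddddd
ddddddddd
3) ddddddddd
ddddddddd
ddddddddd
ddddAAddd
dddd<Addd
ddddddddd
ddddddddd
4) ddddddddd
ddddddddd
ddddddddd
dddd^Addd
ddddAAddd
ddddddddd
ddddddddd
5) ddddddddd
ddddddddd
ddddddddd
ddd<dAddd
ddddAAddd
ddddddddd
ddddddddd
6) ddddddddd
ddddddddd
ddd^ddddd
dddAdAddd
ddddAAddd
ddddddddd
ddddddddd
7) ddddddddd
ddddddddd
dddA>dddd
dddAdAddd
ddddAAddd
ddddddddd
ddddddddd
8) ddddddddd
ddddddddd
dddAAdddd
dddAvAddd
ddddAAddd
ddddddddd
ddddddddd
9) ddddddddd
ddddddddd
dddAAdddd
ddd<AAddd
ddddAAddd
ddddddddd
ddddddddd
10) ddddddddd
ddddddddd
dddAAdddd
ddddAAddd
dddvAAddd
ddddddddd
ddddddddd
11) ddddddddd
ddddddddd
dddAAdddd
ddddAAddd
dd<AAAddd
ddddddddd
ddddddddd
12) ddddddddd
ddddddddd
dddAAdddd
dd^dAAddd
ddAAAAddd
ddddddddd
ddddddddd
13) ddddddddd
ddddddddd
dddAAdddd
ddA>AAddd
ddAAAAddd
ddddddddd
ddddddddd
14) ddddddddd
ddddddddd
dddAAdddd
ddAAAAddd
ddAvAAddd
ddddddddd
ddddddddd
15) ddddddddd
ddddddddd
dddAAdddd
ddAAAAddd
ddAd>Addd
ddddddddd
ddddddddd
16) ddddddddd
ddddddddd
dddAAdddd
ddAA^Addd
ddAddAddd
ddddddddd
ddddddddd
17) ddddddddd
ddddddddd
dddAAdddd
ddA<dAddd
ddAddAddd
ddddddddd
ddddddddd
18) ddddddddd
ddddddddd
dddAAdddd
ddAddAddd
ddAvdAddd
ddddddddd
ddddddddd
19) ddddddddd
ddddddddd
dddAAdddd
ddAddAddd
dd<AdAddd
ddddddddd
ddddddddd
20) ddddddddd
ddddddddd
dddAAdddd
ddAddAddd
dddAdAddd
ddvdddddd
ddddddddd
21) ddddddddd
ddddddddd
dddAAdddd
ddAddAddd
dddAdAddd
d<Adddddd
ddddddddd
22) ddddddddd
ddddddddd
dddAAdddd
ddAddAddd
d^dAdAddd
dAAdddddd
ddddddddd
23) ddddddddd
ddddddddd
dddAAdddd
ddAddAddd
dA>AdAddd
dAAdddddd
ddddddddd
24) ddddddddd
ddddddddd
dddAAdddd
ddAddAddd
dAAAdAddd
dAvdddddd
ddddddddd
25) ddddddddd
ddddddddd
dddAAdddd
ddAddAddd
dAAAdAddd
dAd>ddddd
ddddddddd
26) ddddddddd
ddddddddd
dddAAdddd
ddAddAddd
dAAAdAddd
dAdAddddd
dddvddddd
27) ddddddddd
ddddddddd
dddAAdddd
ddAddAddd
dAAAdAddd
dAdAddddd
dd<Addddd
28) ddddddddd
ddddddddd
dddAAdddd
ddAddAddd
dAAAdAddd
dA^Addddd
ddAAddddd
29) ddddddddd
ddddddddd
dddAAdddd
ddAddAddd
dAAAdAddd
dAA>ddddd
ddAAddddd
30) ddddddddd
ddddddddd
dddAAdddd
ddAddAddd
dAA^dAddd
dAAdddddd
ddAAddddd
31) ddddddddd
ddddddddd
dddAAdddd
ddAddAddd
dA<ddAddd
dAAdddddd
ddAAddddd
32) ddddddddd
ddddddddd
dddAAdddd
ddAddAddd
dAdddAddd
dAvdddddd
ddAAddddd
33) ddddddddd
ddddddddd
dddAAdddd
ddAddAddd
dAdddAddd
dAd>ddddd
ddAAddddd
34) ddddddddd
ddddddddd
dddAAdddd
ddAddAddd
dAdddAddd
dAdAddddd
ddAvddddd
35) ddddddddd
ddddddddd
dddAAdddd
ddAddAddd
dAdddAddd
dAdAddddd
ddAd>dddd
36) ddddvdddd
ddddddddd
dddAAdddd
ddAddAddd
dAdddAddd
dAdAddddd
ddAdAdddd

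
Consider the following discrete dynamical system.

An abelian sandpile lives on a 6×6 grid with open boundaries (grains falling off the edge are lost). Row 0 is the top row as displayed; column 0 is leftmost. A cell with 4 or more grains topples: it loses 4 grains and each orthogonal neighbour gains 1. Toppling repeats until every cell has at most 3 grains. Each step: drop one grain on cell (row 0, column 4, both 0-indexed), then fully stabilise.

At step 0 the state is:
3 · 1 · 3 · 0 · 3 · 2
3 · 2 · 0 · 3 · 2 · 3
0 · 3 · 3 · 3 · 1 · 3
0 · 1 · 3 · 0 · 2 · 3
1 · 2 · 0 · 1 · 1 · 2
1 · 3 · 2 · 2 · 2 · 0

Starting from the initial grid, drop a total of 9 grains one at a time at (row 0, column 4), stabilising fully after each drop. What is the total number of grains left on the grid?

step 0: 3 · 1 · 3 · 0 · 3 · 2
3 · 2 · 0 · 3 · 2 · 3
0 · 3 · 3 · 3 · 1 · 3
0 · 1 · 3 · 0 · 2 · 3
1 · 2 · 0 · 1 · 1 · 2
1 · 3 · 2 · 2 · 2 · 0
step 1: 3 · 1 · 3 · 1 · 0 · 3
3 · 2 · 0 · 3 · 3 · 3
0 · 3 · 3 · 3 · 1 · 3
0 · 1 · 3 · 0 · 2 · 3
1 · 2 · 0 · 1 · 1 · 2
1 · 3 · 2 · 2 · 2 · 0
step 2: 3 · 1 · 3 · 1 · 1 · 3
3 · 2 · 0 · 3 · 3 · 3
0 · 3 · 3 · 3 · 1 · 3
0 · 1 · 3 · 0 · 2 · 3
1 · 2 · 0 · 1 · 1 · 2
1 · 3 · 2 · 2 · 2 · 0
step 3: 3 · 1 · 3 · 1 · 2 · 3
3 · 2 · 0 · 3 · 3 · 3
0 · 3 · 3 · 3 · 1 · 3
0 · 1 · 3 · 0 · 2 · 3
1 · 2 · 0 · 1 · 1 · 2
1 · 3 · 2 · 2 · 2 · 0
step 4: 3 · 1 · 3 · 1 · 3 · 3
3 · 2 · 0 · 3 · 3 · 3
0 · 3 · 3 · 3 · 1 · 3
0 · 1 · 3 · 0 · 2 · 3
1 · 2 · 0 · 1 · 1 · 2
1 · 3 · 2 · 2 · 2 · 0
step 5: 3 · 1 · 3 · 3 · 2 · 1
3 · 3 · 2 · 1 · 3 · 2
1 · 0 · 2 · 2 · 1 · 2
0 · 3 · 0 · 3 · 0 · 1
1 · 2 · 1 · 1 · 2 · 3
1 · 3 · 2 · 2 · 2 · 0
step 6: 3 · 1 · 3 · 3 · 3 · 1
3 · 3 · 2 · 1 · 3 · 2
1 · 0 · 2 · 2 · 1 · 2
0 · 3 · 0 · 3 · 0 · 1
1 · 2 · 1 · 1 · 2 · 3
1 · 3 · 2 · 2 · 2 · 0
step 7: 3 · 2 · 0 · 1 · 2 · 2
3 · 3 · 3 · 3 · 0 · 3
1 · 0 · 2 · 2 · 2 · 2
0 · 3 · 0 · 3 · 0 · 1
1 · 2 · 1 · 1 · 2 · 3
1 · 3 · 2 · 2 · 2 · 0
step 8: 3 · 2 · 0 · 1 · 3 · 2
3 · 3 · 3 · 3 · 0 · 3
1 · 0 · 2 · 2 · 2 · 2
0 · 3 · 0 · 3 · 0 · 1
1 · 2 · 1 · 1 · 2 · 3
1 · 3 · 2 · 2 · 2 · 0
step 9: 3 · 2 · 0 · 2 · 0 · 3
3 · 3 · 3 · 3 · 1 · 3
1 · 0 · 2 · 2 · 2 · 2
0 · 3 · 0 · 3 · 0 · 1
1 · 2 · 1 · 1 · 2 · 3
1 · 3 · 2 · 2 · 2 · 0

62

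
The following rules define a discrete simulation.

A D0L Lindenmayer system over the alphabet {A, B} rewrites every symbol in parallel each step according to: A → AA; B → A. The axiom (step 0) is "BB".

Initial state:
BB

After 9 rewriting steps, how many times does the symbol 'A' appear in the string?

512

gen 0: BB
gen 1: AA
gen 2: AAAA
gen 3: AAAAAAAA
gen 4: AAAAAAAAAAAAAAAA
gen 5: AAAAAAAAAAAAAAAAAAAAAAAAAAAAAAAA
gen 6: AAAAAAAAAAAAAAAAAAAAAAAAAAAAAAAAAAAAAAAAAAAAAAAAAAAAAAAAAAAAAAAA
gen 7: AAAAAAAAAAAAAAAAAAAAAAAAAAAAAAAAAAAAAAAAAAAAAAAAAAAAAAAAAA…AAAAAAAAAAAAAAAAAAAAAAAAAAAAAAAAAAAAAAAAAAAAAAAAAAAAAAAAAA  (len 128)
gen 8: AAAAAAAAAAAAAAAAAAAAAAAAAAAAAAAAAAAAAAAAAAAAAAAAAAAAAAAAAA…AAAAAAAAAAAAAAAAAAAAAAAAAAAAAAAAAAAAAAAAAAAAAAAAAAAAAAAAAA  (len 256)
gen 9: AAAAAAAAAAAAAAAAAAAAAAAAAAAAAAAAAAAAAAAAAAAAAAAAAAAAAAAAAA…AAAAAAAAAAAAAAAAAAAAAAAAAAAAAAAAAAAAAAAAAAAAAAAAAAAAAAAAAA  (len 512)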